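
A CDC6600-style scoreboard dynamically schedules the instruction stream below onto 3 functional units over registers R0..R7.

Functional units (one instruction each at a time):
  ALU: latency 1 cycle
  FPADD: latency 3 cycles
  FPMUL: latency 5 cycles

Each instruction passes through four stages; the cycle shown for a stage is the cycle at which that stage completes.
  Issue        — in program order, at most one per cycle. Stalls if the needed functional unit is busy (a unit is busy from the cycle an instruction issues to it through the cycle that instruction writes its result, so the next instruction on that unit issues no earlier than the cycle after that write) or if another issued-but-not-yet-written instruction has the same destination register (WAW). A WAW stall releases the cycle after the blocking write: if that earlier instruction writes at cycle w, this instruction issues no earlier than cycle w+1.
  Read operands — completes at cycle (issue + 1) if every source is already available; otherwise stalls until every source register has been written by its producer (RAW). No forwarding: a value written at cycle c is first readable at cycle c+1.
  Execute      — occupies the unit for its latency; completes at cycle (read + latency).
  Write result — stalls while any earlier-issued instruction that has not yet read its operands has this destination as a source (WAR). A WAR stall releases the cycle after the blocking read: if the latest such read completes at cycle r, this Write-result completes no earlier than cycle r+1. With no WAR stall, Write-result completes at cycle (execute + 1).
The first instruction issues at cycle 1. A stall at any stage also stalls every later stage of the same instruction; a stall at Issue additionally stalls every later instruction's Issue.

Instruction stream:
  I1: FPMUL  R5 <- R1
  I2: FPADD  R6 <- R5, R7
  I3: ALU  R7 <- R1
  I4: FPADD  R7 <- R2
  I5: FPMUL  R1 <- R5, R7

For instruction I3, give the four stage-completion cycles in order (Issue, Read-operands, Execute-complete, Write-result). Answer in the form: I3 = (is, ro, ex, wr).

[1] I1 issues→FPMUL
[2] I1 reads | I2 issues→FPADD
[3] I3 issues→ALU
[4] I3 reads
[5] I3 exec-done
[7] I1 exec-done
[8] I1 writes R5
[9] I2 reads
[10] I3 writes R7
[12] I2 exec-done
[13] I2 writes R6
[14] I4 issues→FPADD
[15] I4 reads | I5 issues→FPMUL
[18] I4 exec-done
[19] I4 writes R7
[20] I5 reads
[25] I5 exec-done
[26] I5 writes R1

I3 = (3, 4, 5, 10)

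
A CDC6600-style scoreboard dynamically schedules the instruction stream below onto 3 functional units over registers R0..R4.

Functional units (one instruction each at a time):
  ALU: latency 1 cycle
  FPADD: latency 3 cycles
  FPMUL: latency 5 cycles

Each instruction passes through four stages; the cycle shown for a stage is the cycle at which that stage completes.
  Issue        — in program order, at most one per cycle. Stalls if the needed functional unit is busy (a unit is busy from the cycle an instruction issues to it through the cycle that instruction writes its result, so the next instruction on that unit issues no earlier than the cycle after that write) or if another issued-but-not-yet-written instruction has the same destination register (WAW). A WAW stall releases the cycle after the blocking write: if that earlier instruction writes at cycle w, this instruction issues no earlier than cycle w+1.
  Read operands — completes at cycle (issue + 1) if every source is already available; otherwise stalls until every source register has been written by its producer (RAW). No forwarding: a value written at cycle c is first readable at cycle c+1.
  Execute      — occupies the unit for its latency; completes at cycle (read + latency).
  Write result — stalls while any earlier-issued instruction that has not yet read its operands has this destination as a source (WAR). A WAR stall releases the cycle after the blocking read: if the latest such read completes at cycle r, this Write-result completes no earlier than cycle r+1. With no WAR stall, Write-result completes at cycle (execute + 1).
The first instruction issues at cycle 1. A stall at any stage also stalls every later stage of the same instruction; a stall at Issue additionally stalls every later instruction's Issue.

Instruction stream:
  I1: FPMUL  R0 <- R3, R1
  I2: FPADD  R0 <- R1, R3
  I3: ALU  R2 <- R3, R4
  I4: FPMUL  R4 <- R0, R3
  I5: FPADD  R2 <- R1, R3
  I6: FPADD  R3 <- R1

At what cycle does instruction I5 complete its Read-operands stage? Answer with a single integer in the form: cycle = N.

1) issue 1, read 2, done 7, write 8
2) issue 9, read 10, done 13, write 14  <WAW R0: wait I1 write@8>
3) issue 10, read 11, done 12, write 13
4) issue 11, read 15, done 20, write 21  <RAW R0: wait I2 write@14>
5) issue 15, read 16, done 19, write 20  <struct: FPADD busy until I2 writes@14>
6) issue 21, read 22, done 25, write 26  <struct: FPADD busy until I5 writes@20>

cycle = 16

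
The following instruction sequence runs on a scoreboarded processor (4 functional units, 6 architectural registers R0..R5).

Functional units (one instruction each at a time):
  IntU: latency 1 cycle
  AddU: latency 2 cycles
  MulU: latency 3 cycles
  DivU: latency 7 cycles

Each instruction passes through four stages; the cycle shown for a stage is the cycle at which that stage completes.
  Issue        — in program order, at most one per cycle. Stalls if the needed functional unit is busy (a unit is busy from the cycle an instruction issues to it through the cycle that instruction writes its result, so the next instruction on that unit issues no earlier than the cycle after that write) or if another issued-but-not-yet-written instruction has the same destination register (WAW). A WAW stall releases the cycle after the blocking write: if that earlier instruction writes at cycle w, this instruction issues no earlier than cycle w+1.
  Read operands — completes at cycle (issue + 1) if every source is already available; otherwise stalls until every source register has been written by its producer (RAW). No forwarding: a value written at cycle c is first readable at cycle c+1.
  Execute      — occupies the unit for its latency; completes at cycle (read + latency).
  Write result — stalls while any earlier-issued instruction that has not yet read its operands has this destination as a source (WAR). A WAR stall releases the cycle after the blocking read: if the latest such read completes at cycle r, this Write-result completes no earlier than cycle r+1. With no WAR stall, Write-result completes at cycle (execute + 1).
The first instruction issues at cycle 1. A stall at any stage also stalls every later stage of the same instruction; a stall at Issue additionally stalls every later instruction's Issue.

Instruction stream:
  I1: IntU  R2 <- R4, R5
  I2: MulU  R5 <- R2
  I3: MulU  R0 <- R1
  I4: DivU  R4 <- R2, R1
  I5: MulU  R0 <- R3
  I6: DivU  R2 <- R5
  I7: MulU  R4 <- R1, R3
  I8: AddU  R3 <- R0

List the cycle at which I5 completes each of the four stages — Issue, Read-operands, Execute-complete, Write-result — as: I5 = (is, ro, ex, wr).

I5 = (16, 17, 20, 21)

[1] I1 dispatched to IntU
[2] I1 operands ready | I2 dispatched to MulU
[3] I1 complete
[4] R2←I1
[5] I2 operands ready
[8] I2 complete
[9] R5←I2
[10] I3 dispatched to MulU
[11] I3 operands ready | I4 dispatched to DivU
[12] I4 operands ready
[14] I3 complete
[15] R0←I3
[16] I5 dispatched to MulU
[17] I5 operands ready
[19] I4 complete
[20] R4←I4 | I5 complete
[21] R0←I5 | I6 dispatched to DivU
[22] I6 operands ready | I7 dispatched to MulU
[23] I7 operands ready | I8 dispatched to AddU
[24] I8 operands ready
[26] I7 complete | I8 complete
[27] R4←I7 | R3←I8
[29] I6 complete
[30] R2←I6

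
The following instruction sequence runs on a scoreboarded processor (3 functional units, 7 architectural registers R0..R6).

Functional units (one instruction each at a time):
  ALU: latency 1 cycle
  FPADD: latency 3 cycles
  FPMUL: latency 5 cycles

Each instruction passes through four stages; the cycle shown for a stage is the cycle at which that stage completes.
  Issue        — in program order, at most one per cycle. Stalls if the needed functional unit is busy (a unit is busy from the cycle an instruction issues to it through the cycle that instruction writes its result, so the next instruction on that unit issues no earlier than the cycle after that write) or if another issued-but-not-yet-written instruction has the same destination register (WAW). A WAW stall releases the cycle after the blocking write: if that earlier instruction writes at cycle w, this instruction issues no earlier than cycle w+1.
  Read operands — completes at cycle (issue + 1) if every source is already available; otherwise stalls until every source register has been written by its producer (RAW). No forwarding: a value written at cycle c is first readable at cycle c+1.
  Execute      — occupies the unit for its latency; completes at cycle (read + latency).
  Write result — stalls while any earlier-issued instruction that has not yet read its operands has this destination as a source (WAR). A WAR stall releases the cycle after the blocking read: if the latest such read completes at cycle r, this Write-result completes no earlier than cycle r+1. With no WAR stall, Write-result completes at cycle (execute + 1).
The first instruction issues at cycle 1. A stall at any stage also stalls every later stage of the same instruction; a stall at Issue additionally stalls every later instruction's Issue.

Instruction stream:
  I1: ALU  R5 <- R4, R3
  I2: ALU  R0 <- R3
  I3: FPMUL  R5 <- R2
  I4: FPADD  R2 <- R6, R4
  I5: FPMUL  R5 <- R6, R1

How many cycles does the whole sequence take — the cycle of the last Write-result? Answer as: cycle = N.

cycle = 21

cycle 1: issue I1 (ALU)
cycle 2: I1 read-ops
cycle 3: I1 finished on ALU
cycle 4: I1→R5
cycle 5: issue I2 (ALU)
cycle 6: I2 read-ops | issue I3 (FPMUL)
cycle 7: I2 finished on ALU | I3 read-ops | issue I4 (FPADD)
cycle 8: I2→R0 | I4 read-ops
cycle 11: I4 finished on FPADD
cycle 12: I3 finished on FPMUL | I4→R2
cycle 13: I3→R5
cycle 14: issue I5 (FPMUL)
cycle 15: I5 read-ops
cycle 20: I5 finished on FPMUL
cycle 21: I5→R5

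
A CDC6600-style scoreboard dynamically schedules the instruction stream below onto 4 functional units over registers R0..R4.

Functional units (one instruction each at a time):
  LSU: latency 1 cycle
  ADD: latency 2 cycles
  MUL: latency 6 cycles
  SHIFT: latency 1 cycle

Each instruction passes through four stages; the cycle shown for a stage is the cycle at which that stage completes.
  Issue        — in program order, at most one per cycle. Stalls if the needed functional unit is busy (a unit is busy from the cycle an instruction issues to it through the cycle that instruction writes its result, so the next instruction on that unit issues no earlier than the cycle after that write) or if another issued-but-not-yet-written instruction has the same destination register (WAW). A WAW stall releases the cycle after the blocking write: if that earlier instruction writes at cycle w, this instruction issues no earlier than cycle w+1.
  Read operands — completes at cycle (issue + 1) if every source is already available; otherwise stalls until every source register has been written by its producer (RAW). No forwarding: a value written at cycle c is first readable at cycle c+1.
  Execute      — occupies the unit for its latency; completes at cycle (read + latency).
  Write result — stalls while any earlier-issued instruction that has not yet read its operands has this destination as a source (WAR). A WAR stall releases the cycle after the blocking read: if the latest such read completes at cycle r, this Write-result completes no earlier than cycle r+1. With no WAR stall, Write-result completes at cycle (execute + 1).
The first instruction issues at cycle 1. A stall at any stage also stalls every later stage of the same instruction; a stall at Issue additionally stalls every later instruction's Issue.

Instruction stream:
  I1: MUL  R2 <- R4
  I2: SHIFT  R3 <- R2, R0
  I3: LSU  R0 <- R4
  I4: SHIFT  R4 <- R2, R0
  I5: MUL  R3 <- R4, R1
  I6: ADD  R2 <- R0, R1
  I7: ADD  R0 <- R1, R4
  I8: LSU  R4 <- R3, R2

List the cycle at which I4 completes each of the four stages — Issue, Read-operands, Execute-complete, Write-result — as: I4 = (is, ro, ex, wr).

[I1] 1/2/8/9
[I2] 2/10/11/12  (RAW R2: wait I1 write@9)
[I3] 3/4/5/11  (WAR R0: wait I2 read@10)
[I4] 13/14/15/16  (struct: SHIFT busy until I2 writes@12)
[I5] 14/17/23/24  (RAW R4: wait I4 write@16)
[I6] 15/16/18/19
[I7] 20/21/23/24  (struct: ADD busy until I6 writes@19)
[I8] 21/25/26/27  (RAW R3: wait I5 write@24)

I4 = (13, 14, 15, 16)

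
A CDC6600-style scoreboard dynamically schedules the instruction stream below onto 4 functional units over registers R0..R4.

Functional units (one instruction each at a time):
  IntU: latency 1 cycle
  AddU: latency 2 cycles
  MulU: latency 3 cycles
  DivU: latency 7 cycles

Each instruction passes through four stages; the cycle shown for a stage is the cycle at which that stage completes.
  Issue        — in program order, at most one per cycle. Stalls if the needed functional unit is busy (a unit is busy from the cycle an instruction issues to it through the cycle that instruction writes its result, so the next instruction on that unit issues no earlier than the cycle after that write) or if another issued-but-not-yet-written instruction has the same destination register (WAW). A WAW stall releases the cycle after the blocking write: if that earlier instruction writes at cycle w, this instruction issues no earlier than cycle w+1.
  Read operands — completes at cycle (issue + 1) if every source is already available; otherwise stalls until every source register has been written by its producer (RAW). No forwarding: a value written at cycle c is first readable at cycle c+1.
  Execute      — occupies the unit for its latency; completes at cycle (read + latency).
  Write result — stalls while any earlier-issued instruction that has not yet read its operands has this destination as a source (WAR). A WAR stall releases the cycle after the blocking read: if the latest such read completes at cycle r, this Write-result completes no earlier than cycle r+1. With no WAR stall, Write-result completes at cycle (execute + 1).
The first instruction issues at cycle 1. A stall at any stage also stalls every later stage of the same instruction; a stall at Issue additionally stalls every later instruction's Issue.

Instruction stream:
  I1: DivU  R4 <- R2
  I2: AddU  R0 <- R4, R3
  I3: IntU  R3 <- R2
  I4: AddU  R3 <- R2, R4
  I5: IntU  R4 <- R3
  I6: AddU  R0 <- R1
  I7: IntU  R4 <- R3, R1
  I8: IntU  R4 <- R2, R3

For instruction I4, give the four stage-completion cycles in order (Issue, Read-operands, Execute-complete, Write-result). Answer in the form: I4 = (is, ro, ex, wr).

cycle 1: I1 dispatched to DivU
cycle 2: I1 operands ready · I2 dispatched to AddU
cycle 3: I3 dispatched to IntU
cycle 4: I3 operands ready
cycle 5: I3 complete
cycle 9: I1 complete
cycle 10: R4←I1
cycle 11: I2 operands ready
cycle 12: R3←I3
cycle 13: I2 complete
cycle 14: R0←I2
cycle 15: I4 dispatched to AddU
cycle 16: I4 operands ready · I5 dispatched to IntU
cycle 18: I4 complete
cycle 19: R3←I4
cycle 20: I5 operands ready · I6 dispatched to AddU
cycle 21: I5 complete · I6 operands ready
cycle 22: R4←I5
cycle 23: I6 complete · I7 dispatched to IntU
cycle 24: R0←I6 · I7 operands ready
cycle 25: I7 complete
cycle 26: R4←I7
cycle 27: I8 dispatched to IntU
cycle 28: I8 operands ready
cycle 29: I8 complete
cycle 30: R4←I8

I4 = (15, 16, 18, 19)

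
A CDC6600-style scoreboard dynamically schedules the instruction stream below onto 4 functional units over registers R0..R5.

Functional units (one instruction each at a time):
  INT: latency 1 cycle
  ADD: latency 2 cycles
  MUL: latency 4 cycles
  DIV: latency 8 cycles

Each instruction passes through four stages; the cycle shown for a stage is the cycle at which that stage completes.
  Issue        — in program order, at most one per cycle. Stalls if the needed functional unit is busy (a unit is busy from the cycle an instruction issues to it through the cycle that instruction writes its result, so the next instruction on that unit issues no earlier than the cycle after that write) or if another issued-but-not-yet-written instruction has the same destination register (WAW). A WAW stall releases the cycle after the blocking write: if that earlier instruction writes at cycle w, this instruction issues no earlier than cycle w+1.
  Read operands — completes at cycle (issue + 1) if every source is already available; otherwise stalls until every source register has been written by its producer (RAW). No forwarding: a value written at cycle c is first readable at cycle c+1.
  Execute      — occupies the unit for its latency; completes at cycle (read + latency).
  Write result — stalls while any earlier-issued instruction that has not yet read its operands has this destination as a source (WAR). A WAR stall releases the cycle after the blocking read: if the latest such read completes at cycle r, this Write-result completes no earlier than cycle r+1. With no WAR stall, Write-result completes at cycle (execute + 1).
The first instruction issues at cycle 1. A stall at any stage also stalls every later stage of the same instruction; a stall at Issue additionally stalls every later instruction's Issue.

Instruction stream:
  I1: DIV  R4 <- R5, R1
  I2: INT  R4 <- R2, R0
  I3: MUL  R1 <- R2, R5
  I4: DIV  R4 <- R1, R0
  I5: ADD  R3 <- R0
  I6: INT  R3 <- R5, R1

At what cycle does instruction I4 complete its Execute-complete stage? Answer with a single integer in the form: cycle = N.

cycle = 28

c1: issue I1 (DIV)
c2: I1 read-ops
c10: I1 finished on DIV
c11: I1→R4
c12: issue I2 (INT)
c13: I2 read-ops, issue I3 (MUL)
c14: I2 finished on INT, I3 read-ops
c15: I2→R4
c16: issue I4 (DIV)
c17: issue I5 (ADD)
c18: I3 finished on MUL, I5 read-ops
c19: I3→R1
c20: I4 read-ops, I5 finished on ADD
c21: I5→R3
c22: issue I6 (INT)
c23: I6 read-ops
c24: I6 finished on INT
c25: I6→R3
c28: I4 finished on DIV
c29: I4→R4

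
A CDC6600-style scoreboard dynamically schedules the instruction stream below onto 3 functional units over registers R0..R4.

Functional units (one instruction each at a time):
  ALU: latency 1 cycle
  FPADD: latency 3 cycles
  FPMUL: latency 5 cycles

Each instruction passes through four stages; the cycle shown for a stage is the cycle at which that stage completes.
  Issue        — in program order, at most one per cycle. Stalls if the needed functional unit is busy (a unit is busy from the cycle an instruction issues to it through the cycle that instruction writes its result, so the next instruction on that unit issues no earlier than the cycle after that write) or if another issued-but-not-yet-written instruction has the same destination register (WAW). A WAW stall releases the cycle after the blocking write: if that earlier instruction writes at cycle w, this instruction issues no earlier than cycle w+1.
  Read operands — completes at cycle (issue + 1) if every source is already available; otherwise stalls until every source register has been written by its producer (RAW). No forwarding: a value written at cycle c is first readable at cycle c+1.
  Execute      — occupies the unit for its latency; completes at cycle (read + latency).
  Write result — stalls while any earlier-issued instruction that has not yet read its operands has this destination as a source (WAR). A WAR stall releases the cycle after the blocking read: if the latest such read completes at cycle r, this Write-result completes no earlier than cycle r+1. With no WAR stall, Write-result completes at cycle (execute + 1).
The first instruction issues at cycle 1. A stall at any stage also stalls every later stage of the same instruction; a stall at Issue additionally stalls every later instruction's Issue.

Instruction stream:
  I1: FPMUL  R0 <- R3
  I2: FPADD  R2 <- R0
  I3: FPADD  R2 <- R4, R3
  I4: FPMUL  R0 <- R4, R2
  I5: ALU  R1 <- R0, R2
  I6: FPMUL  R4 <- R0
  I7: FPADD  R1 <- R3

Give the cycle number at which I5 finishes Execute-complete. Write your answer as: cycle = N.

cycle = 28

1) issue 1, read 2, done 7, write 8
2) issue 2, read 9, done 12, write 13  <RAW R0: wait I1 write@8>
3) issue 14, read 15, done 18, write 19  <struct: FPADD busy until I2 writes@13>
4) issue 15, read 20, done 25, write 26  <RAW R2: wait I3 write@19>
5) issue 16, read 27, done 28, write 29  <RAW R0: wait I4 write@26>
6) issue 27, read 28, done 33, write 34  <struct: FPMUL busy until I4 writes@26>
7) issue 30, read 31, done 34, write 35  <WAW R1: wait I5 write@29>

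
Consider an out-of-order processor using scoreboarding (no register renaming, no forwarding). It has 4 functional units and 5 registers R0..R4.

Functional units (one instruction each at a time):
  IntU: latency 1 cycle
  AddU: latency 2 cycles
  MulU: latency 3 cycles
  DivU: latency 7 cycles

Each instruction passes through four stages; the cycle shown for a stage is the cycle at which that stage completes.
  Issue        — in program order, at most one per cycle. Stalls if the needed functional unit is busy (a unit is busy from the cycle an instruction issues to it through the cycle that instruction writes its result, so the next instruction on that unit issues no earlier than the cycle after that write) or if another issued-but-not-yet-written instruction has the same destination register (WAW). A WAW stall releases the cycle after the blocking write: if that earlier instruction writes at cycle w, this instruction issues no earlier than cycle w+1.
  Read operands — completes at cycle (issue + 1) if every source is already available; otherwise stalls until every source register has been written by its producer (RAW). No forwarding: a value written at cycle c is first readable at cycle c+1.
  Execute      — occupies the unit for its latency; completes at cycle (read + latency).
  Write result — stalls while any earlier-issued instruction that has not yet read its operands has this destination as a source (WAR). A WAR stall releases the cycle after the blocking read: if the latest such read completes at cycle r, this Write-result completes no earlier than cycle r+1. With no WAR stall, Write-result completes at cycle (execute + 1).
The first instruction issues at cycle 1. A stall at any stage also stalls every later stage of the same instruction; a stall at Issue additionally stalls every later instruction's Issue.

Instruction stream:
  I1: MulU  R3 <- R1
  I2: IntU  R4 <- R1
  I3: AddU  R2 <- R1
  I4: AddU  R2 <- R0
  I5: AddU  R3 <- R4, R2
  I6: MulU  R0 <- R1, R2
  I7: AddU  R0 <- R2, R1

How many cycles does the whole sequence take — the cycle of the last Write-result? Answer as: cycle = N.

[1] I1→MulU
[2] I1 RO, I2→IntU
[3] I2 RO, I3→AddU
[4] I2 EX, I3 RO
[5] I1 EX, I2 WR R4
[6] I1 WR R3, I3 EX
[7] I3 WR R2
[8] I4→AddU
[9] I4 RO
[11] I4 EX
[12] I4 WR R2
[13] I5→AddU
[14] I5 RO, I6→MulU
[15] I6 RO
[16] I5 EX
[17] I5 WR R3
[18] I6 EX
[19] I6 WR R0
[20] I7→AddU
[21] I7 RO
[23] I7 EX
[24] I7 WR R0

cycle = 24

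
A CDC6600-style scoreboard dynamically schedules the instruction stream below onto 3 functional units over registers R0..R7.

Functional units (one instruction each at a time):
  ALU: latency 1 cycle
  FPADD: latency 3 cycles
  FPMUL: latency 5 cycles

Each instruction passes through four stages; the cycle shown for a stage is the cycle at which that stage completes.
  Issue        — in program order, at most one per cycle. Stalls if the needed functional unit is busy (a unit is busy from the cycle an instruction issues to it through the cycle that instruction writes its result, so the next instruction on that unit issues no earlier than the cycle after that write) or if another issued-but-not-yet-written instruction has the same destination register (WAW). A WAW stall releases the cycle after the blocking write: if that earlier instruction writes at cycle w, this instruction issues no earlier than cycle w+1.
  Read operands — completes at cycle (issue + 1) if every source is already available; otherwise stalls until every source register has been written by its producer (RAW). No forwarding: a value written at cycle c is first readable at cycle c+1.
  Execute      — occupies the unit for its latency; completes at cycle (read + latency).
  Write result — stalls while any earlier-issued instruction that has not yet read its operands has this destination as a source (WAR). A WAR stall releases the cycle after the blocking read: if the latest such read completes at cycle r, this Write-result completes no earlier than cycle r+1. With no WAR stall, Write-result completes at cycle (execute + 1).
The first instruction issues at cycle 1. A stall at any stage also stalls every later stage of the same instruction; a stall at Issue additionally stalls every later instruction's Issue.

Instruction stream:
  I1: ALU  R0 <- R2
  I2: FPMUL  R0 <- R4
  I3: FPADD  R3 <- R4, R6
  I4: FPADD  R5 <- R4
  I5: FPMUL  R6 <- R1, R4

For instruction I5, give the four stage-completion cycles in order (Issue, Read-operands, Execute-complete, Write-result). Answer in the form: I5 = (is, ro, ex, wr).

1) issue 1, read 2, done 3, write 4
2) issue 5, read 6, done 11, write 12  <WAW R0: wait I1 write@4>
3) issue 6, read 7, done 10, write 11
4) issue 12, read 13, done 16, write 17  <struct: FPADD busy until I3 writes@11>
5) issue 13, read 14, done 19, write 20

I5 = (13, 14, 19, 20)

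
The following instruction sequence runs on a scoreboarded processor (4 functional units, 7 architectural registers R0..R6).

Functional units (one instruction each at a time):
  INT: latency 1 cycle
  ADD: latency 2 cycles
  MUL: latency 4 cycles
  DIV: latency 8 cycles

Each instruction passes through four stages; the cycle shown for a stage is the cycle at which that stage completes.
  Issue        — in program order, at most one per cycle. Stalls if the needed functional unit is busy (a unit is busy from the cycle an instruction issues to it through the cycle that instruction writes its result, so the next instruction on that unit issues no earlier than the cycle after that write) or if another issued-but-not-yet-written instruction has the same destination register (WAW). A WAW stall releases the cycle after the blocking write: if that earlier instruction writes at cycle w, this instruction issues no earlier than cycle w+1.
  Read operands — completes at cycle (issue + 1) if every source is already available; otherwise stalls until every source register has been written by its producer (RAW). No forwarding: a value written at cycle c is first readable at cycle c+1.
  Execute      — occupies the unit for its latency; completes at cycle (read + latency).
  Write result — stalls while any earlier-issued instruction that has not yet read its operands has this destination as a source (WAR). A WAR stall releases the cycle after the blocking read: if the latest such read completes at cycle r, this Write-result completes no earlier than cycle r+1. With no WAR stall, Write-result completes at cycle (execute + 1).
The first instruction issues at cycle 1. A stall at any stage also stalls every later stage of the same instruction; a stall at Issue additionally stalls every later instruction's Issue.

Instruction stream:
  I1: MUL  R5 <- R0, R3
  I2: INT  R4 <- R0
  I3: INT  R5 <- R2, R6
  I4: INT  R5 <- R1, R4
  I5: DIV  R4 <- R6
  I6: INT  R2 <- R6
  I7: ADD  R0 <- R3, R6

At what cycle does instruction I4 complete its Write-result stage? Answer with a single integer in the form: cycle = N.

I1  is:1  ro:2  ex:6  wr:7
I2  is:2  ro:3  ex:4  wr:5
I3  is:8  ro:9  ex:10  wr:11  — WAW R5: wait I1 write@7
I4  is:12  ro:13  ex:14  wr:15  — struct: INT busy until I3 writes@11
I5  is:13  ro:14  ex:22  wr:23
I6  is:16  ro:17  ex:18  wr:19  — struct: INT busy until I4 writes@15
I7  is:17  ro:18  ex:20  wr:21

cycle = 15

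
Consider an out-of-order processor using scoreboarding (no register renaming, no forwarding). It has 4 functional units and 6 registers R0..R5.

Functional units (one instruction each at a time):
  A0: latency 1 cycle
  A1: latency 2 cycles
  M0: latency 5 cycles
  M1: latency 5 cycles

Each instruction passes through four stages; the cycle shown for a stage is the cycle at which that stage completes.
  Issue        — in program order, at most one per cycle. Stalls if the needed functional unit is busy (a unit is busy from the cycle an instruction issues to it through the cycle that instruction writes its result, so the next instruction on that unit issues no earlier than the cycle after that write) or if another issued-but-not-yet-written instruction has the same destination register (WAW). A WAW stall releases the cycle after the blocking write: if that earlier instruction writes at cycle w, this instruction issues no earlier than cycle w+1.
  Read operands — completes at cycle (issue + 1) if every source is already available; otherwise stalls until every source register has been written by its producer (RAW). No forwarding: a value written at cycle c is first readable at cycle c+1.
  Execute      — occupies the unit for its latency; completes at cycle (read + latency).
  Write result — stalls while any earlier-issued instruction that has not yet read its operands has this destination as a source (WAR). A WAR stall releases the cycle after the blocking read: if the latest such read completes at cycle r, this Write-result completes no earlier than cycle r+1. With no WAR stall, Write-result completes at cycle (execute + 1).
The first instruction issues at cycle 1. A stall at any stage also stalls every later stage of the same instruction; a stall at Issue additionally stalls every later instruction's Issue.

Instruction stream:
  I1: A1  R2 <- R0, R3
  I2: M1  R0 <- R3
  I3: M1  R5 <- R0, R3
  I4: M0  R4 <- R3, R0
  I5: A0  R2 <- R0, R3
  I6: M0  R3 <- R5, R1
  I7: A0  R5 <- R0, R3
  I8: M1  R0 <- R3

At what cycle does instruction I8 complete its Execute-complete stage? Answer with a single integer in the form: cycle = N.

I1 -> (1, 2, 4, 5)
I2 -> (2, 3, 8, 9)
I3 -> (10, 11, 16, 17)  // struct: M1 busy until I2 writes@9
I4 -> (11, 12, 17, 18)
I5 -> (12, 13, 14, 15)
I6 -> (19, 20, 25, 26)  // struct: M0 busy until I4 writes@18
I7 -> (20, 27, 28, 29)  // RAW R3: wait I6 write@26
I8 -> (21, 27, 32, 33)  // RAW R3: wait I6 write@26

cycle = 32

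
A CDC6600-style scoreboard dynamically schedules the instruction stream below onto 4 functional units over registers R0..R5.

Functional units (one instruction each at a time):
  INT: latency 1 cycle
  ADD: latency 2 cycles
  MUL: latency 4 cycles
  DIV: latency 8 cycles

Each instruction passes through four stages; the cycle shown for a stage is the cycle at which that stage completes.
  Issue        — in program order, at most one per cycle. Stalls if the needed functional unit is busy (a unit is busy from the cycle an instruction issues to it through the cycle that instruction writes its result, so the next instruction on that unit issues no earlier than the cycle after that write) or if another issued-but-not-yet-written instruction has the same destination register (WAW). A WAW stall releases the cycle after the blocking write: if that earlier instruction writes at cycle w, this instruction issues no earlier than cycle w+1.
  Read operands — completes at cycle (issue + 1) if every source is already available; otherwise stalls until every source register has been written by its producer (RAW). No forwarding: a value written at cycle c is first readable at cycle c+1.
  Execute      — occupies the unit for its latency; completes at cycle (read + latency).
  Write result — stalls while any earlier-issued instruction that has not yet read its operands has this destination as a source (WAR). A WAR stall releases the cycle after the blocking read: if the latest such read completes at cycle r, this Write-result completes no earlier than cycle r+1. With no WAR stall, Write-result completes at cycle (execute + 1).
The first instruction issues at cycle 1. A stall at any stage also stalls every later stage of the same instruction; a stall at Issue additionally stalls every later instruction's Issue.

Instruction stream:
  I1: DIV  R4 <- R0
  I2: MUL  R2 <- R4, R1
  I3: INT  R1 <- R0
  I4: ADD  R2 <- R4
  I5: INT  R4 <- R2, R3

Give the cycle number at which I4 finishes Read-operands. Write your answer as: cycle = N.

cycle = 19

[I1] 1/2/10/11
[I2] 2/12/16/17  (RAW R4: wait I1 write@11)
[I3] 3/4/5/13  (WAR R1: wait I2 read@12)
[I4] 18/19/21/22  (WAW R2: wait I2 write@17)
[I5] 19/23/24/25  (RAW R2: wait I4 write@22)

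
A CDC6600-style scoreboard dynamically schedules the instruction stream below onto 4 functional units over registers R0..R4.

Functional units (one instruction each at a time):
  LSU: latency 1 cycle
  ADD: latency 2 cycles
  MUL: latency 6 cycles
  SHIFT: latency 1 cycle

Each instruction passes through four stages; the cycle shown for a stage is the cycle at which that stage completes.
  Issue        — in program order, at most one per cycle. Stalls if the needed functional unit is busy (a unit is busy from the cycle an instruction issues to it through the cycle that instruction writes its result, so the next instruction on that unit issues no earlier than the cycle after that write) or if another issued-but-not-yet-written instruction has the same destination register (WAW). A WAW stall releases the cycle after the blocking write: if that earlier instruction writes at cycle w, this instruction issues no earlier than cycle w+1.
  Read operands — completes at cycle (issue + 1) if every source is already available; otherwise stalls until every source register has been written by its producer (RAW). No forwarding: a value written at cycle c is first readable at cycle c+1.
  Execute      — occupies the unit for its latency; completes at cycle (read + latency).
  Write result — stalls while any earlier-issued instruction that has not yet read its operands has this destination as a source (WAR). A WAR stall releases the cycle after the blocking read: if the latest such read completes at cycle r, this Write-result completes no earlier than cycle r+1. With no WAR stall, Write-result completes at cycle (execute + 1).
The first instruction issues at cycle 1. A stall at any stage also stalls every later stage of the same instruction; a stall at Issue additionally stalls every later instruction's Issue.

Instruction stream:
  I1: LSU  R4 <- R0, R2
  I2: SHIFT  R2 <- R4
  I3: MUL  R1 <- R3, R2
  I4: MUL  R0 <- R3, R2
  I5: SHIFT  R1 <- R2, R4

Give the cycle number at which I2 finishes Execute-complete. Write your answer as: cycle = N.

cycle = 6

1) issue 1, read 2, done 3, write 4
2) issue 2, read 5, done 6, write 7  <RAW R4: wait I1 write@4>
3) issue 3, read 8, done 14, write 15  <RAW R2: wait I2 write@7>
4) issue 16, read 17, done 23, write 24  <struct: MUL busy until I3 writes@15>
5) issue 17, read 18, done 19, write 20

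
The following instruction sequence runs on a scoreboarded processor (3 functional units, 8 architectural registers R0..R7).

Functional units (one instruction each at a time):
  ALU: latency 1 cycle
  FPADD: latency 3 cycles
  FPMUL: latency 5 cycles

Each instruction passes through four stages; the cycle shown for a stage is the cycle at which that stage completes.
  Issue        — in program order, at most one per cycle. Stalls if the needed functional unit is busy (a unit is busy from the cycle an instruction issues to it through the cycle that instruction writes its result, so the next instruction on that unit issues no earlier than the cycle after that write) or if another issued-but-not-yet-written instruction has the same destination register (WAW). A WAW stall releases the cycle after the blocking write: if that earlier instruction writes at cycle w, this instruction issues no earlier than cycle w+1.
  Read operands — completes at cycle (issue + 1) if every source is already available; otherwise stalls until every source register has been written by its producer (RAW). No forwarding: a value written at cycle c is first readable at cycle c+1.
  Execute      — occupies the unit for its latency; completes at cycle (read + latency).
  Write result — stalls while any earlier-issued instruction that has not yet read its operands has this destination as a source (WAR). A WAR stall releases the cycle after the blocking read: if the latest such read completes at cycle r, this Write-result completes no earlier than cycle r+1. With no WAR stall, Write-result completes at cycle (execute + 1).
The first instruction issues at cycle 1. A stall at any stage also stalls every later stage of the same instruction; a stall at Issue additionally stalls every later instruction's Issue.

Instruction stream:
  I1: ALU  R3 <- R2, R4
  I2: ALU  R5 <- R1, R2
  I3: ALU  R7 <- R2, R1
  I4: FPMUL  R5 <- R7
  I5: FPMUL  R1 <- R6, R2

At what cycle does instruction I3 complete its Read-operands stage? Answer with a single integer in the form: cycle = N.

  I1 | 1 | 2 | 3 | 4
  I2 | 5 | 6 | 7 | 8   struct: ALU busy until I1 writes@4
  I3 | 9 | 10 | 11 | 12   struct: ALU busy until I2 writes@8
  I4 | 10 | 13 | 18 | 19   RAW R7: wait I3 write@12
  I5 | 20 | 21 | 26 | 27   struct: FPMUL busy until I4 writes@19

cycle = 10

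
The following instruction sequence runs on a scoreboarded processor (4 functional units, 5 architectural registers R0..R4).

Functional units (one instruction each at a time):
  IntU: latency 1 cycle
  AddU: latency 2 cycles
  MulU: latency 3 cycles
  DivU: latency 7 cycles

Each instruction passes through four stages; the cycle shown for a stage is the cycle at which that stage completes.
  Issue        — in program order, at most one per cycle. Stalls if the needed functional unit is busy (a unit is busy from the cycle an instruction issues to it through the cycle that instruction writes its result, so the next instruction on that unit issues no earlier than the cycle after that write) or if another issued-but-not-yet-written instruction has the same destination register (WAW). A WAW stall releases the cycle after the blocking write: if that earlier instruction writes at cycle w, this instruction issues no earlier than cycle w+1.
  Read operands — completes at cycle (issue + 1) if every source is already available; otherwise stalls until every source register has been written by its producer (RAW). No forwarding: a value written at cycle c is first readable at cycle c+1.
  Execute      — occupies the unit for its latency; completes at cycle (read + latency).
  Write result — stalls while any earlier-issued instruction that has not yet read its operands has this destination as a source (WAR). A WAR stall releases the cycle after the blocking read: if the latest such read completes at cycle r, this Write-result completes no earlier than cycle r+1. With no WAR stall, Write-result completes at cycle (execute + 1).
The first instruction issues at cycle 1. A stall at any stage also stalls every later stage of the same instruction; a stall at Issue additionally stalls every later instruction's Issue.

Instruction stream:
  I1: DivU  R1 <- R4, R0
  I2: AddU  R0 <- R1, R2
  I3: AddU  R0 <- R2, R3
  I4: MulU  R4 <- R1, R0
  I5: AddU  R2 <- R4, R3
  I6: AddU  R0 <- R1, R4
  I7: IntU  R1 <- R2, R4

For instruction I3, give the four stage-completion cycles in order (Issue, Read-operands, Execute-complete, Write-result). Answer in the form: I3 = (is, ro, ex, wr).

1) issue 1, read 2, done 9, write 10
2) issue 2, read 11, done 13, write 14  <RAW R1: wait I1 write@10>
3) issue 15, read 16, done 18, write 19  <struct: AddU busy until I2 writes@14>
4) issue 16, read 20, done 23, write 24  <RAW R0: wait I3 write@19>
5) issue 20, read 25, done 27, write 28  <struct: AddU busy until I3 writes@19 / RAW R4: wait I4 write@24>
6) issue 29, read 30, done 32, write 33  <struct: AddU busy until I5 writes@28>
7) issue 30, read 31, done 32, write 33

I3 = (15, 16, 18, 19)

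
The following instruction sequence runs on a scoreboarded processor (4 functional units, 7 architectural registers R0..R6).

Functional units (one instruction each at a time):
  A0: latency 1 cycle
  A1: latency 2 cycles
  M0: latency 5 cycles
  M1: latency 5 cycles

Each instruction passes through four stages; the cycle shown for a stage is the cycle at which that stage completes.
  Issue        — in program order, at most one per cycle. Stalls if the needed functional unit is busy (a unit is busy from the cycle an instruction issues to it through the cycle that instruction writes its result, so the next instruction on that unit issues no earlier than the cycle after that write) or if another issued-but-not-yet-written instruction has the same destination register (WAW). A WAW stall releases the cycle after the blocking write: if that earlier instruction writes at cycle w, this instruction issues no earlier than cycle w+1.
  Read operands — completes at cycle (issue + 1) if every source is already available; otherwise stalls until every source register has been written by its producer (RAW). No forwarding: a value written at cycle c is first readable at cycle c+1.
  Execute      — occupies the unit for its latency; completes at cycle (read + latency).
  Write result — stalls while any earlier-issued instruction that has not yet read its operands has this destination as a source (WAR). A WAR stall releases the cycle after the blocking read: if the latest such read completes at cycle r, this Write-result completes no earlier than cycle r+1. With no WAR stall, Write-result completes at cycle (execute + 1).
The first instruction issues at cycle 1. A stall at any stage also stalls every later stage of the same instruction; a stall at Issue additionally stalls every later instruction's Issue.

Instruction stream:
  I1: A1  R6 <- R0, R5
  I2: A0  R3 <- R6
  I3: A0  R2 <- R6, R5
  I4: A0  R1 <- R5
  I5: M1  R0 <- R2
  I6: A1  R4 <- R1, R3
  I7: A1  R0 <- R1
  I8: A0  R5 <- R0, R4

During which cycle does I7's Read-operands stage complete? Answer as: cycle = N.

cycle = 23

[1] issue I1 (A1)
[2] I1 read-ops | issue I2 (A0)
[4] I1 finished on A1
[5] I1→R6
[6] I2 read-ops
[7] I2 finished on A0
[8] I2→R3
[9] issue I3 (A0)
[10] I3 read-ops
[11] I3 finished on A0
[12] I3→R2
[13] issue I4 (A0)
[14] I4 read-ops | issue I5 (M1)
[15] I4 finished on A0 | I5 read-ops | issue I6 (A1)
[16] I4→R1
[17] I6 read-ops
[19] I6 finished on A1
[20] I5 finished on M1 | I6→R4
[21] I5→R0
[22] issue I7 (A1)
[23] I7 read-ops | issue I8 (A0)
[25] I7 finished on A1
[26] I7→R0
[27] I8 read-ops
[28] I8 finished on A0
[29] I8→R5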